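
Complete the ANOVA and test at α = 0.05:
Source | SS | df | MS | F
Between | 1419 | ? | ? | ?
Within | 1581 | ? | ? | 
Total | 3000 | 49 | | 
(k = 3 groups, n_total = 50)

df_between = 2, df_within = 47. MS_between = 709.5, MS_within = 33.64. F = 21.092, F_crit ≈ 3.195. Reject H₀.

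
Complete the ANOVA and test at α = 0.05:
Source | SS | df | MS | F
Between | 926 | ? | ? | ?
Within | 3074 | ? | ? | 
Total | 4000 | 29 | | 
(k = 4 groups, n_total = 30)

df_between = 3, df_within = 26. MS_between = 308.67, MS_within = 118.23. F = 2.611, F_crit ≈ 2.975. Fail to reject H₀.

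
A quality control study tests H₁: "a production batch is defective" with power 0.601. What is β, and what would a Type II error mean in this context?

β = 1 - power = 1 - 0.601 = 0.399. A Type II error is failing to reject H₀ when H₀ is false (false negative) — here, failing to conclude that a production batch is defective when in fact it is true. Consequence: shipping a defective batch — faulty products reach customers.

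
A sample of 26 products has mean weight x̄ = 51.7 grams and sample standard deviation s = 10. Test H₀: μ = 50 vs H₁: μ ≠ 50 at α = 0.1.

t = (x̄ - μ₀)/(s/√n) = (51.7 - 50)/(10/√26) = 0.867. df = 25, critical t = ±1.708. Fail to reject H₀.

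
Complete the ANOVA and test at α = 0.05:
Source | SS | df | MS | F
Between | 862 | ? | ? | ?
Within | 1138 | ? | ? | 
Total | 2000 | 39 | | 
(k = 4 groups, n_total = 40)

df_between = 3, df_within = 36. MS_between = 287.33, MS_within = 31.61. F = 9.09, F_crit ≈ 2.866. Reject H₀.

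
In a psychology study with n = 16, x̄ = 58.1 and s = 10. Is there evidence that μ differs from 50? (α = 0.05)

t = (x̄ - μ₀)/(s/√n) = (58.1 - 50)/(10/√16) = 3.24. df = 15, critical t = ±2.131. Reject H₀.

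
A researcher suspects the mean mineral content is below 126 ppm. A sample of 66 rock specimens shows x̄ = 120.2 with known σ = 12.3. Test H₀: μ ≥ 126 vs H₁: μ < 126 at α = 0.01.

z = -3.831. Critical value: -2.33. Reject H₀.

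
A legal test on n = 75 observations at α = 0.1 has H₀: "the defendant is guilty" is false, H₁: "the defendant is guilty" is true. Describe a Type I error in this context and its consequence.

Type I error: rejecting H₀ when it is true — concluding that the defendant is guilty when in fact it is not. Consequence: convicting an innocent person.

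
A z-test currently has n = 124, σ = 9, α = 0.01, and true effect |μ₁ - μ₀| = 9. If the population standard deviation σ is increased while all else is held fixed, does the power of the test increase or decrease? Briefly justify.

Power decreases: a larger σ inflates the standard error σ/√n, pulling the sampling distribution under H₁ back toward the critical value.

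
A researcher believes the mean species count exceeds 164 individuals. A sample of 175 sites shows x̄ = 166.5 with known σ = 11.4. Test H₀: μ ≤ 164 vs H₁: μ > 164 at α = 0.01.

z = 2.901. Critical value: 2.33. Reject H₀.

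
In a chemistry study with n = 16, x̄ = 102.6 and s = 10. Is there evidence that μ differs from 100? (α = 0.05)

t = (x̄ - μ₀)/(s/√n) = (102.6 - 100)/(10/√16) = 1.04. df = 15, critical t = ±2.131. Fail to reject H₀.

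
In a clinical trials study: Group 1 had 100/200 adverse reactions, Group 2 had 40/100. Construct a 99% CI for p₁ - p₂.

p̂₁ = 0.5, p̂₂ = 0.4. Difference = 0.1. CI = (-0.056, 0.256)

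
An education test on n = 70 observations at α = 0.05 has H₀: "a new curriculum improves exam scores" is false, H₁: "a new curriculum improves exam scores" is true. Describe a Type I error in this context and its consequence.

Type I error: rejecting H₀ when it is true — concluding that a new curriculum improves exam scores when in fact it is not. Consequence: adopting a curriculum that gives no real benefit — disruption for nothing.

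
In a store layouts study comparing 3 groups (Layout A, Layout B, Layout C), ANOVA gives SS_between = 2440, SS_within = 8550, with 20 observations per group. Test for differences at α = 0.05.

df_between = 2, df_within = 57. F = MS_between/MS_within = 1220.0/150.0 = 8.133. F_crit ≈ 3.159. Reject H₀. At least one mean differs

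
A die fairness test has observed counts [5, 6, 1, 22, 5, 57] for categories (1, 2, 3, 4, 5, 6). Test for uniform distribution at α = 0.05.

Expected = 16 each. χ² = Σ(O-E)²/E = 142.75. df = 5, critical value = 11.07. Reject H₀.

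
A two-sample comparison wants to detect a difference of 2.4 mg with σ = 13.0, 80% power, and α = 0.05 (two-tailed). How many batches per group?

n per group = 2(z_α/2 + z_β)²σ²/d² = 2×(1.96 + 0.84)²×13.0²/2.4² = 460.1 → n = 461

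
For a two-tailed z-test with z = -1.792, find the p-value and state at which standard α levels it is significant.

p = 2·P(Z > |-1.792|) = 2·(1 - Φ(1.792)) ≈ 0.0731. Significant at α = 0.1.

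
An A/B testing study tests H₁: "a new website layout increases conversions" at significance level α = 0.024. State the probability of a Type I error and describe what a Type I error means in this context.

P(Type I error) = α = 0.024. A Type I error is rejecting H₀ when H₀ is actually true (false positive) — here, concluding that a new website layout increases conversions when in fact this is not the case. Consequence: rolling out a layout that doesn't actually help — wasted engineering effort.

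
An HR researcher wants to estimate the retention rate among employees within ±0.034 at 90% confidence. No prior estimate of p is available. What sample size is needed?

Conservative approach: use p = 0.5 (maximizes p(1-p) = 0.25). n = z²(0.25)/E² = 1.645²×0.25/0.034² = 585.2 → n = 586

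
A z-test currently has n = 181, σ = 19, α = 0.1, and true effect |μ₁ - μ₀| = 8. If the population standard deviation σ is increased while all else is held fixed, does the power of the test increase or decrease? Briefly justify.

Power decreases: a larger σ inflates the standard error σ/√n, pulling the sampling distribution under H₁ back toward the critical value.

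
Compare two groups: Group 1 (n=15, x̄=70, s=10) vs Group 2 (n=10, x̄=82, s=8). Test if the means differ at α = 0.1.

Pooled sp = 9.27. t = -3.171, df = 23. Critical t = ±1.714. Reject H₀.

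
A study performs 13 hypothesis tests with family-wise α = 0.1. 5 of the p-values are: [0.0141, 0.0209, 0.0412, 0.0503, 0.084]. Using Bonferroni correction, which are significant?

Bonferroni α = 0.1/13 = 0.00769. None of the given p-values are significant.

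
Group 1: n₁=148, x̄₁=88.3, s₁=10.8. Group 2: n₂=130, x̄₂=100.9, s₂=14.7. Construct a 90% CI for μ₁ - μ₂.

Difference = -12.6. SE = √(10.8²/148 + 14.7²/130) = 1.565. CI = (-15.18, -10.02)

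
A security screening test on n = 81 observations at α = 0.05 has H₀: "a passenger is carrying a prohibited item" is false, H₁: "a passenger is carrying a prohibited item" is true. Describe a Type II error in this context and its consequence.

Type II error: failing to reject H₀ when it is false — concluding that a passenger is carrying a prohibited item is not supported when in fact it is. Consequence: letting a prohibited item through — security breach.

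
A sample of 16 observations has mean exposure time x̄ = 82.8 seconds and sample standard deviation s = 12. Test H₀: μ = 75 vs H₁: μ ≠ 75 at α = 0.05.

t = (x̄ - μ₀)/(s/√n) = (82.8 - 75)/(12/√16) = 2.6. df = 15, critical t = ±2.131. Reject H₀.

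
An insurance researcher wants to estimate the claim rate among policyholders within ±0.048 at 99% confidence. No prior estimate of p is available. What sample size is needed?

Conservative approach: use p = 0.5 (maximizes p(1-p) = 0.25). n = z²(0.25)/E² = 2.576²×0.25/0.048² = 720.03 → n = 721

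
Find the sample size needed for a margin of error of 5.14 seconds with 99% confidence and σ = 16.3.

n = (z*σ/E)² = (2.576×16.3/5.14)² = 66.7 → n = 67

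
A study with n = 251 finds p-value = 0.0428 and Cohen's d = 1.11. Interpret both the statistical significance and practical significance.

Statistically significant (p = 0.0428 < 0.05). Cohen's d = 1.11 indicates a large effect size. Both statistical and practical significance should be considered.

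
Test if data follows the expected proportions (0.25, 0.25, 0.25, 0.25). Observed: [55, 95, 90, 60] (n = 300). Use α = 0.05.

Expected: [75.0, 75.0, 75.0, 75.0]. χ² = 16.667. df = 3, critical = 7.815. Reject H₀.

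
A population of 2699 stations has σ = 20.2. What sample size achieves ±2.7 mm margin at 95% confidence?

Without FPC: n₀ = (1.96×20.2/2.7)² = 215.024. With FPC: n = n₀N/(n₀+N-1) = 199.2 → n = 200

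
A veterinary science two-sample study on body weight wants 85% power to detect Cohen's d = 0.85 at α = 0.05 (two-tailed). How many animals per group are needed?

z_{α/2} = 1.96, z_β = Φ⁻¹(0.85) = 1.036. For large effect (d = 0.85): n per group = 2(z_{α/2} + z_β)²/d² = 2(1.96 + 1.036)²/0.85² = 24.8 → 25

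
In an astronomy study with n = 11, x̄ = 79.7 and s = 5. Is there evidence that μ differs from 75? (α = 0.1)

t = (x̄ - μ₀)/(s/√n) = (79.7 - 75)/(5/√11) = 3.118. df = 10, critical t = ±1.812. Reject H₀.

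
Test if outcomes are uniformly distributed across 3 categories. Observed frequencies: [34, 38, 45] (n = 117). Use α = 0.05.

Expected = 39 each. χ² = Σ(O-E)²/E = 1.59. df = 2, critical value = 5.991. Fail to reject H₀.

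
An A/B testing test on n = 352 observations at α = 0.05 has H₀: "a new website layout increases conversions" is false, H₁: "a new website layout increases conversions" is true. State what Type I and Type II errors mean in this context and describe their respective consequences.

Type I (false positive): concluding that a new website layout increases conversions when it is not — rolling out a layout that doesn't actually help — wasted engineering effort. Type II (false negative): failing to conclude that a new website layout increases conversions when it is — discarding a layout that would have improved conversions — lost revenue. Which is costlier depends on domain priorities and is a judgement call rather than a statistical fact.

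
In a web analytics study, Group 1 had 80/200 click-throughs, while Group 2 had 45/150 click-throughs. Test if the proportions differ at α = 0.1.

p̂₁ = 0.4, p̂₂ = 0.3, pooled p̂ = 0.357. z = 1.932. Critical: ±1.645. Reject H₀.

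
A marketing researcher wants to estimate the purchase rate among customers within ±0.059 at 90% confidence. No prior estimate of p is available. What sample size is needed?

Conservative approach: use p = 0.5 (maximizes p(1-p) = 0.25). n = z²(0.25)/E² = 1.645²×0.25/0.059² = 194.3 → n = 195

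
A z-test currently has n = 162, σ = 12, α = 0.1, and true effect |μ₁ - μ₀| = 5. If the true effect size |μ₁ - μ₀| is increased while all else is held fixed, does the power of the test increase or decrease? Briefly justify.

Power increases: a larger true effect increases the non-centrality λ = |μ₁ - μ₀|/(σ/√n).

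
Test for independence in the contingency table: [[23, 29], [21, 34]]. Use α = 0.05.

χ² = 0.404. df = 1, critical = 3.841. Fail to reject H₀. No evidence of dependence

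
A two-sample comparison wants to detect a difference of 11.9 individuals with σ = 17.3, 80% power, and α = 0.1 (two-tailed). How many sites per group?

n per group = 2(z_α/2 + z_β)²σ²/d² = 2×(1.645 + 0.84)²×17.3²/11.9² = 26.1 → n = 27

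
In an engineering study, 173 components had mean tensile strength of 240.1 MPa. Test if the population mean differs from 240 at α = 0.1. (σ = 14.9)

z = (x̄ - μ₀)/(σ/√n) = (240.1 - 240)/(14.9/√173) = 0.088. Critical value: ±1.645. Since |0.088| ≤ 1.645, Fail to reject H₀.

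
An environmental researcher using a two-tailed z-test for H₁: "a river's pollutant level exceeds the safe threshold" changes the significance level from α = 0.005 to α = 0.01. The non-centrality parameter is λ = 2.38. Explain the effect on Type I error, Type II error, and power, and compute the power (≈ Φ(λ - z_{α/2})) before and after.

Increasing α from 0.005 to 0.01:
• Type I error rate increases (α is the Type I rate by definition).
• Critical value moves from z_{α/2} = 2.807 to 2.576, so power = Φ(λ - z_{α/2}) goes from Φ(2.38 - 2.807) = 0.335 to Φ(2.38 - 2.576) = 0.422.
• Type II error rate β = 1 - power therefore decreases (0.665 → 0.578).
Appropriate when false negatives are costly — here, allowing unsafe pollution to continue.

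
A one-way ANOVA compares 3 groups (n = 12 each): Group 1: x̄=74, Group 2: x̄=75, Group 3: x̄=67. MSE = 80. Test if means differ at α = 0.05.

Grand mean = 72.0. SS_between = 456.0, MS_between = 228.0. F = 2.85, F_crit ≈ 3.285. Fail to reject H₀.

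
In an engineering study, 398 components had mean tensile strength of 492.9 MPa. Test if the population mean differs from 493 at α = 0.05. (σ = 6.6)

z = (x̄ - μ₀)/(σ/√n) = (492.9 - 493)/(6.6/√398) = -0.302. Critical value: ±1.96. Since |-0.302| ≤ 1.96, Fail to reject H₀.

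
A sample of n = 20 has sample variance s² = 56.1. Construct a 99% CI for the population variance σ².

df = 19. χ²_{0.005} = 38.582, χ²_{0.995} = 6.844. CI for σ² = ((n-1)s²/χ²_{α/2}, (n-1)s²/χ²_{1-α/2}) = (19·56.1/38.582, 19·56.1/6.844) = (27.63, 155.74)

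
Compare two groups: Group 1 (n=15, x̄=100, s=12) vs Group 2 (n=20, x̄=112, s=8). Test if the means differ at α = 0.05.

Pooled sp = 9.9. t = -3.55, df = 33. Critical t = ±2.035. Reject H₀.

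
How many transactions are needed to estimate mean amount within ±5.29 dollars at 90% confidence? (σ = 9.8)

n = (z*σ/E)² = (1.645×9.8/5.29)² = 9.3 → n = 10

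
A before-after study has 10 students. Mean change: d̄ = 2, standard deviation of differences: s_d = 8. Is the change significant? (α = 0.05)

t = d̄/(s_d/√n) = 2/(8/√10) = 0.791. df = 9, critical t = ±2.262. Fail to reject H₀.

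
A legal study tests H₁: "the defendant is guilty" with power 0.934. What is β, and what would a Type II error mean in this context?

β = 1 - power = 1 - 0.934 = 0.066. A Type II error is failing to reject H₀ when H₀ is false (false negative) — here, failing to conclude that the defendant is guilty when in fact it is true. Consequence: acquitting a guilty person.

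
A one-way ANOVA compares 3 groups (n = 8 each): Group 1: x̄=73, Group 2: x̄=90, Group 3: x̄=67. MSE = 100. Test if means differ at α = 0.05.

Grand mean = 76.67. SS_between = 2277.33, MS_between = 1138.67. F = 11.387, F_crit ≈ 3.467. Reject H₀.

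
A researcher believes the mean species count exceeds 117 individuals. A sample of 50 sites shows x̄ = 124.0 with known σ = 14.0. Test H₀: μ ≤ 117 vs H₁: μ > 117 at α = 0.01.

z = 3.536. Critical value: 2.33. Reject H₀.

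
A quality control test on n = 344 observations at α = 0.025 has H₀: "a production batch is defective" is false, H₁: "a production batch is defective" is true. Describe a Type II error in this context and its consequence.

Type II error: failing to reject H₀ when it is false — concluding that a production batch is defective is not supported when in fact it is. Consequence: shipping a defective batch — faulty products reach customers.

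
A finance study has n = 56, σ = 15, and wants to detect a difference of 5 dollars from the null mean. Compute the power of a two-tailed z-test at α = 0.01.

SE = σ/√n = 15/√56 = 2.004. Non-centrality λ = d/SE = 5/2.004 = 2.494. Power ≈ Φ(λ - z_{α/2}) = Φ(2.494 - 2.576) = Φ(-0.082) = 0.467.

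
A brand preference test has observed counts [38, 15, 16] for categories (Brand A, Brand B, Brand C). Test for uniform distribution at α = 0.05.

Expected = 23 each. χ² = Σ(O-E)²/E = 14.696. df = 2, critical value = 5.991. Reject H₀.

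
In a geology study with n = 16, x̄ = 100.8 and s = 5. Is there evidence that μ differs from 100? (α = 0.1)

t = (x̄ - μ₀)/(s/√n) = (100.8 - 100)/(5/√16) = 0.64. df = 15, critical t = ±1.753. Fail to reject H₀.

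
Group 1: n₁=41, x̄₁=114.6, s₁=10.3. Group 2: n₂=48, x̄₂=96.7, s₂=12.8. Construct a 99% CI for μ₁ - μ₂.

Difference = 17.9. SE = √(10.3²/41 + 12.8²/48) = 2.45. CI = (11.59, 24.21)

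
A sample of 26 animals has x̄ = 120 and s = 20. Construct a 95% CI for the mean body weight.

CI = x̄ ± t*(s/√n) = 120 ± 2.06(20/√26) = (111.92, 128.08)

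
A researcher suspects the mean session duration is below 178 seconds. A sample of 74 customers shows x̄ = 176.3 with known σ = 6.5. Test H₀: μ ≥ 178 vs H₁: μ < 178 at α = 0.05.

z = -2.25. Critical value: -1.645. Reject H₀.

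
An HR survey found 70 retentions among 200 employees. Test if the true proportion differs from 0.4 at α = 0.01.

p̂ = 0.35, p₀ = 0.4. z = (p̂ - p₀)/√(p₀(1-p₀)/n) = -1.443. Critical: ±2.576. Fail to reject H₀.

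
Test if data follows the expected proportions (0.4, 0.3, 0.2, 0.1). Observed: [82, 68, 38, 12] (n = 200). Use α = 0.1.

Expected: [80.0, 60.0, 40.0, 20.0]. χ² = 4.417. df = 3, critical = 6.251. Fail to reject H₀.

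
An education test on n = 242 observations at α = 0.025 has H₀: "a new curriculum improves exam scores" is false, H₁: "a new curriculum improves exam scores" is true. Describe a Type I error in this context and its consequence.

Type I error: rejecting H₀ when it is true — concluding that a new curriculum improves exam scores when in fact it is not. Consequence: adopting a curriculum that gives no real benefit — disruption for nothing.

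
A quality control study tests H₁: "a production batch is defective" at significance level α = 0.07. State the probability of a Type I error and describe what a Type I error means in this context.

P(Type I error) = α = 0.07. A Type I error is rejecting H₀ when H₀ is actually true (false positive) — here, concluding that a production batch is defective when in fact this is not the case. Consequence: scrapping a good batch — wasted material and cost for no reason.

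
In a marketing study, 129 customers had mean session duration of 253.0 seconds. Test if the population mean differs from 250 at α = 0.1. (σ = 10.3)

z = (x̄ - μ₀)/(σ/√n) = (253.0 - 250)/(10.3/√129) = 3.308. Critical value: ±1.645. Since |3.308| > 1.645, Reject H₀.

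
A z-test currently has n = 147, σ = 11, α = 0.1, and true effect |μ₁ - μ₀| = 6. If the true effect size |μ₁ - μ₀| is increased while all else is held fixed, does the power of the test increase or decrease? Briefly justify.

Power increases: a larger true effect increases the non-centrality λ = |μ₁ - μ₀|/(σ/√n).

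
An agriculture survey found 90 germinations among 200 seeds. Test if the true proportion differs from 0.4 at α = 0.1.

p̂ = 0.45, p₀ = 0.4. z = (p̂ - p₀)/√(p₀(1-p₀)/n) = 1.443. Critical: ±1.645. Fail to reject H₀.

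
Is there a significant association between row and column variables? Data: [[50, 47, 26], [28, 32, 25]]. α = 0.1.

χ² = 2.204. df = 2, critical = 4.605. Fail to reject H₀. No evidence of dependence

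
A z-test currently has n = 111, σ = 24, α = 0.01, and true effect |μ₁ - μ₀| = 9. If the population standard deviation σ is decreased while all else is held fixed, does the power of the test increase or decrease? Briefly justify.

Power increases: a smaller σ shrinks the standard error σ/√n, moving the sampling distribution under H₁ further from the critical value.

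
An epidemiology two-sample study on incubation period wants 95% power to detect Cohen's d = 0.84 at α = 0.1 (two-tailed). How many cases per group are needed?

z_{α/2} = 1.645, z_β = Φ⁻¹(0.95) = 1.645. For large effect (d = 0.84): n per group = 2(z_{α/2} + z_β)²/d² = 2(1.645 + 1.645)²/0.84² = 30.7 → 31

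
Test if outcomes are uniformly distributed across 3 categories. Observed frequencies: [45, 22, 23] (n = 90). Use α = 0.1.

Expected = 30 each. χ² = Σ(O-E)²/E = 11.267. df = 2, critical value = 4.605. Reject H₀.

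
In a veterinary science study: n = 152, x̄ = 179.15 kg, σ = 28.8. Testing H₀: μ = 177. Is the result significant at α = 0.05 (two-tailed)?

z = (179.15 - 177)/(28.8/√152) = 0.92. Since |z| ≤ 1.96, not significant at α = 0.05.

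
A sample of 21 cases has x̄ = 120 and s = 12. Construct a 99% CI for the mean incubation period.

CI = x̄ ± t*(s/√n) = 120 ± 2.845(12/√21) = (112.55, 127.45)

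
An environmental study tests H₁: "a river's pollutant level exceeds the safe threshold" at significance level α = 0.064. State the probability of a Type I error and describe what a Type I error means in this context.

P(Type I error) = α = 0.064. A Type I error is rejecting H₀ when H₀ is actually true (false positive) — here, concluding that a river's pollutant level exceeds the safe threshold when in fact this is not the case. Consequence: shutting down a compliant factory unnecessarily.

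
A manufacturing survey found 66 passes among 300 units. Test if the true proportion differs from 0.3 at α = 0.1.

p̂ = 0.22, p₀ = 0.3. z = (p̂ - p₀)/√(p₀(1-p₀)/n) = -3.024. Critical: ±1.645. Reject H₀.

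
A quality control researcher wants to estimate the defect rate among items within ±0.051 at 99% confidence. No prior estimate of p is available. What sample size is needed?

Conservative approach: use p = 0.5 (maximizes p(1-p) = 0.25). n = z²(0.25)/E² = 2.576²×0.25/0.051² = 637.8 → n = 638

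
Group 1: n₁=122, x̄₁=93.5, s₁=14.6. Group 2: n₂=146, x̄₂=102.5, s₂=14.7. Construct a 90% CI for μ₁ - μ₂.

Difference = -9.0. SE = √(14.6²/122 + 14.7²/146) = 1.796. CI = (-11.96, -6.04)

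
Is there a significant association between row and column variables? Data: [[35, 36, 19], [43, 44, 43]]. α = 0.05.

χ² = 3.762. df = 2, critical = 5.991. Fail to reject H₀. No evidence of dependence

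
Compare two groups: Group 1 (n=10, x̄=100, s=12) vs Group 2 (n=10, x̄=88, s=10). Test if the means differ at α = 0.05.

Pooled sp = 11.05. t = 2.429, df = 18. Critical t = ±2.101. Reject H₀.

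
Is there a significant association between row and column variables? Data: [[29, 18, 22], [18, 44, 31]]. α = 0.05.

χ² = 11.707. df = 2, critical = 5.991. Reject H₀. Variables are dependent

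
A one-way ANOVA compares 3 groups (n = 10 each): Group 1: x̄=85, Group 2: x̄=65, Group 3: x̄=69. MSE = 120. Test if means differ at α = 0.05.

Grand mean = 73.0. SS_between = 2240.0, MS_between = 1120.0. F = 9.333, F_crit ≈ 3.354. Reject H₀.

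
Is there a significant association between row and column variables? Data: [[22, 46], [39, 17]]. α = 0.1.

χ² = 17.086. df = 1, critical = 2.706. Reject H₀. Variables are dependent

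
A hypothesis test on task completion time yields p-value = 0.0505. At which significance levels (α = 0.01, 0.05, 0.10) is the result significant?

p = 0.0505. Significant at: α = 0.1.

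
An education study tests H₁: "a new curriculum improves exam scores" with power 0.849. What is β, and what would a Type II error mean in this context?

β = 1 - power = 1 - 0.849 = 0.151. A Type II error is failing to reject H₀ when H₀ is false (false negative) — here, failing to conclude that a new curriculum improves exam scores when in fact it is true. Consequence: keeping the old curriculum when the new one would have helped students.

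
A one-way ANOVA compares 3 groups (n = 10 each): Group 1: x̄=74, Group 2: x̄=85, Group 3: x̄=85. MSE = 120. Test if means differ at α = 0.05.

Grand mean = 81.33. SS_between = 806.67, MS_between = 403.33. F = 3.361, F_crit ≈ 3.354. Reject H₀.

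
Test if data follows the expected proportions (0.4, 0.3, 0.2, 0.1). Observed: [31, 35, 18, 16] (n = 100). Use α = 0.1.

Expected: [40.0, 30.0, 20.0, 10.0]. χ² = 6.658. df = 3, critical = 6.251. Reject H₀.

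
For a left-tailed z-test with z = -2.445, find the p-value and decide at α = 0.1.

p = P(Z < -2.445) = Φ(-2.445) ≈ 0.0072. Since p < 0.1, reject H₀ (significant) at α = 0.1.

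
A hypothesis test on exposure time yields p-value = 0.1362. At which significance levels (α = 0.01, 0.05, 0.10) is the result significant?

p = 0.1362. Not significant at any of the given levels.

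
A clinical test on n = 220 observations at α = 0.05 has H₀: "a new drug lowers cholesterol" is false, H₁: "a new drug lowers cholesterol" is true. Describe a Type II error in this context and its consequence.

Type II error: failing to reject H₀ when it is false — concluding that a new drug lowers cholesterol is not supported when in fact it is. Consequence: shelving an effective drug — patients miss out on a treatment that would have helped.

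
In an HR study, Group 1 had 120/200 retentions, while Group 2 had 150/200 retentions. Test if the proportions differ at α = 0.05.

p̂₁ = 0.6, p̂₂ = 0.75, pooled p̂ = 0.675. z = -3.203. Critical: ±1.96. Reject H₀.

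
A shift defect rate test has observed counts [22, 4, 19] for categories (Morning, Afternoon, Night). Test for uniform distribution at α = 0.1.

Expected = 15 each. χ² = Σ(O-E)²/E = 12.4. df = 2, critical value = 4.605. Reject H₀.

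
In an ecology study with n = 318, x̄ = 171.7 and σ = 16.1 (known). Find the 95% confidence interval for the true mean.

CI = x̄ ± z*(σ/√n) = 171.7 ± 1.96(16.1/√318) = 171.7 ± 1.77 = (169.93, 173.47)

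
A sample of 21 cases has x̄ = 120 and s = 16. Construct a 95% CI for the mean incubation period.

CI = x̄ ± t*(s/√n) = 120 ± 2.086(16/√21) = (112.72, 127.28)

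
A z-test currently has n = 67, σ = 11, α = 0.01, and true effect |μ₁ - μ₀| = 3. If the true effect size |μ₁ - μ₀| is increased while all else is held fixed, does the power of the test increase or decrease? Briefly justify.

Power increases: a larger true effect increases the non-centrality λ = |μ₁ - μ₀|/(σ/√n).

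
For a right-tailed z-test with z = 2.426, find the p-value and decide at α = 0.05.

p = P(Z > 2.426) = 1 - Φ(2.426) ≈ 0.0076. Since p < 0.05, reject H₀ (significant) at α = 0.05.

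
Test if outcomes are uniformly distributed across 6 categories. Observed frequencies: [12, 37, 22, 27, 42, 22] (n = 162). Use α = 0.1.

Expected = 27 each. χ² = Σ(O-E)²/E = 22.222. df = 5, critical value = 9.236. Reject H₀.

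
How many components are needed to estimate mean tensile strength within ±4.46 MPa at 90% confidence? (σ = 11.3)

n = (z*σ/E)² = (1.645×11.3/4.46)² = 17.4 → n = 18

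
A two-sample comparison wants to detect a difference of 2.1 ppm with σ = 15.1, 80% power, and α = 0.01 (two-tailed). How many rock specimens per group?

n per group = 2(z_α/2 + z_β)²σ²/d² = 2×(2.576 + 0.84)²×15.1²/2.1² = 1206.6 → n = 1207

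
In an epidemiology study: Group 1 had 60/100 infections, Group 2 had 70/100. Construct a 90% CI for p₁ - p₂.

p̂₁ = 0.6, p̂₂ = 0.7. Difference = -0.1. CI = (-0.21, 0.01)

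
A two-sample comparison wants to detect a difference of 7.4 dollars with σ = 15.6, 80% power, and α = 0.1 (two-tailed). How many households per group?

n per group = 2(z_α/2 + z_β)²σ²/d² = 2×(1.645 + 0.84)²×15.6²/7.4² = 54.9 → n = 55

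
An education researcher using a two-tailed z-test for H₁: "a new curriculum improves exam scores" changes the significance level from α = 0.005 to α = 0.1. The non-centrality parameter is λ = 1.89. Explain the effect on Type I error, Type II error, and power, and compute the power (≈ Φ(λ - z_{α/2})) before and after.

Increasing α from 0.005 to 0.1:
• Type I error rate increases (α is the Type I rate by definition).
• Critical value moves from z_{α/2} = 2.807 to 1.645, so power = Φ(λ - z_{α/2}) goes from Φ(1.89 - 2.807) = 0.18 to Φ(1.89 - 1.645) = 0.597.
• Type II error rate β = 1 - power therefore decreases (0.82 → 0.403).
Appropriate when false negatives are costly — here, keeping the old curriculum when the new one would have helped students.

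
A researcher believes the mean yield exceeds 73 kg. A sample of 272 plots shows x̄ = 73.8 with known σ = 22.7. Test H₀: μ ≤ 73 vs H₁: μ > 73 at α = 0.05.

z = 0.581. Critical value: 1.645. Fail to reject H₀.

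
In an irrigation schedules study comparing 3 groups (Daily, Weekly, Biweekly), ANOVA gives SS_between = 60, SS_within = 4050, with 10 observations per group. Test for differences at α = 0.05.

df_between = 2, df_within = 27. F = MS_between/MS_within = 30.0/150.0 = 0.2. F_crit ≈ 3.354. Fail to reject H₀.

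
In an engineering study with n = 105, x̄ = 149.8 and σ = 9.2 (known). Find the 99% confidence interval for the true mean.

CI = x̄ ± z*(σ/√n) = 149.8 ± 2.576(9.2/√105) = 149.8 ± 2.31 = (147.49, 152.11)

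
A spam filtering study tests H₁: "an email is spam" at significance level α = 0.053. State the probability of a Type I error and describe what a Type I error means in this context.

P(Type I error) = α = 0.053. A Type I error is rejecting H₀ when H₀ is actually true (false positive) — here, concluding that an email is spam when in fact this is not the case. Consequence: a legitimate email is sent to the spam folder and the user misses it.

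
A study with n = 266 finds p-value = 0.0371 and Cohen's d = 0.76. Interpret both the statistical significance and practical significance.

Statistically significant (p = 0.0371 < 0.05). Cohen's d = 0.76 indicates a medium effect size. Both statistical and practical significance should be considered.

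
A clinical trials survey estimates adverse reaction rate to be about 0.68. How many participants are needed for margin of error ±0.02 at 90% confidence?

n = z²p(1-p)/E² = 1.645²×0.68×0.32/0.02² = 1472.1 → n = 1473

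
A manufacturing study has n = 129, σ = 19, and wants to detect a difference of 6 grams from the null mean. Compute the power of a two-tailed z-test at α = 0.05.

SE = σ/√n = 19/√129 = 1.673. Non-centrality λ = d/SE = 6/1.673 = 3.587. Power ≈ Φ(λ - z_{α/2}) = Φ(3.587 - 1.96) = Φ(1.627) = 0.948.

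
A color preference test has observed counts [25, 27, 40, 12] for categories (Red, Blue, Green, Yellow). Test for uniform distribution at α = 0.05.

Expected = 26 each. χ² = Σ(O-E)²/E = 15.154. df = 3, critical value = 7.815. Reject H₀.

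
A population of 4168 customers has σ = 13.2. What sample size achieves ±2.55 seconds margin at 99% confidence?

Without FPC: n₀ = (2.576×13.2/2.55)² = 177.811. With FPC: n = n₀N/(n₀+N-1) = 170.6 → n = 171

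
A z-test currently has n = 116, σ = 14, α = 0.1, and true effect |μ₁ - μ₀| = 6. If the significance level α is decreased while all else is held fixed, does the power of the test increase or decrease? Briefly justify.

Power decreases: a smaller α raises the critical value, so less of the H₁ sampling distribution falls in the rejection region.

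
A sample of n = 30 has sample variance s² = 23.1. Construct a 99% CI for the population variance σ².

df = 29. χ²_{0.005} = 52.336, χ²_{0.995} = 13.121. CI for σ² = ((n-1)s²/χ²_{α/2}, (n-1)s²/χ²_{1-α/2}) = (29·23.1/52.336, 29·23.1/13.121) = (12.8, 51.06)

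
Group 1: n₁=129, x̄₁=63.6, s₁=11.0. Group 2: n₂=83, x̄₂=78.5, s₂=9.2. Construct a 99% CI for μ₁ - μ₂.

Difference = -14.9. SE = √(11.0²/129 + 9.2²/83) = 1.399. CI = (-18.5, -11.3)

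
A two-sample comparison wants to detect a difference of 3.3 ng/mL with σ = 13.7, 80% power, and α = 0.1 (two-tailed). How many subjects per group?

n per group = 2(z_α/2 + z_β)²σ²/d² = 2×(1.645 + 0.84)²×13.7²/3.3² = 212.9 → n = 213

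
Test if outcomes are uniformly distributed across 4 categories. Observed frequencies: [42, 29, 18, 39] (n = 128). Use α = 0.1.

Expected = 32 each. χ² = Σ(O-E)²/E = 11.062. df = 3, critical value = 6.251. Reject H₀.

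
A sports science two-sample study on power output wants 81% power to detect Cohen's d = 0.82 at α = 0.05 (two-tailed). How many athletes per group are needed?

z_{α/2} = 1.96, z_β = Φ⁻¹(0.81) = 0.878. For large effect (d = 0.82): n per group = 2(z_{α/2} + z_β)²/d² = 2(1.96 + 0.878)²/0.82² = 24.0 → 24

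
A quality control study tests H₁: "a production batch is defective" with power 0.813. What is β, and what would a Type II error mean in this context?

β = 1 - power = 1 - 0.813 = 0.187. A Type II error is failing to reject H₀ when H₀ is false (false negative) — here, failing to conclude that a production batch is defective when in fact it is true. Consequence: shipping a defective batch — faulty products reach customers.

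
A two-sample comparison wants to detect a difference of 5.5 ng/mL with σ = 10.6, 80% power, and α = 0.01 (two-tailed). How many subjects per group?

n per group = 2(z_α/2 + z_β)²σ²/d² = 2×(2.576 + 0.84)²×10.6²/5.5² = 86.7 → n = 87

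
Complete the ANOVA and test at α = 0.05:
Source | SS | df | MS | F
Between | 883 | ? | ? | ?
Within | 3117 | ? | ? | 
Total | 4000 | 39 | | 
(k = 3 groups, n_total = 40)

df_between = 2, df_within = 37. MS_between = 441.5, MS_within = 84.24. F = 5.241, F_crit ≈ 3.252. Reject H₀.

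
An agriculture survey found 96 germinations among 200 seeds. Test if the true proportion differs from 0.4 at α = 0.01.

p̂ = 0.48, p₀ = 0.4. z = (p̂ - p₀)/√(p₀(1-p₀)/n) = 2.309. Critical: ±2.576. Fail to reject H₀.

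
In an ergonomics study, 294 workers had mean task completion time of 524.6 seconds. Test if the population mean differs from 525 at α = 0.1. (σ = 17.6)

z = (x̄ - μ₀)/(σ/√n) = (524.6 - 525)/(17.6/√294) = -0.39. Critical value: ±1.645. Since |-0.39| ≤ 1.645, Fail to reject H₀.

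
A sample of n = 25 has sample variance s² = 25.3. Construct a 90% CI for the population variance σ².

df = 24. χ²_{0.05} = 36.415, χ²_{0.95} = 13.848. CI for σ² = ((n-1)s²/χ²_{α/2}, (n-1)s²/χ²_{1-α/2}) = (24·25.3/36.415, 24·25.3/13.848) = (16.67, 43.85)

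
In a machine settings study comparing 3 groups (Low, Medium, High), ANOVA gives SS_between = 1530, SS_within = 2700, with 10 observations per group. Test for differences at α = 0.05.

df_between = 2, df_within = 27. F = MS_between/MS_within = 765.0/100.0 = 7.65. F_crit ≈ 3.354. Reject H₀. At least one mean differs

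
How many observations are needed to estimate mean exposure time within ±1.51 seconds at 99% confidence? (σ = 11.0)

n = (z*σ/E)² = (2.576×11.0/1.51)² = 352.1 → n = 353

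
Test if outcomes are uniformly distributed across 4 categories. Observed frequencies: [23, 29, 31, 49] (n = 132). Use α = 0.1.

Expected = 33 each. χ² = Σ(O-E)²/E = 11.394. df = 3, critical value = 6.251. Reject H₀.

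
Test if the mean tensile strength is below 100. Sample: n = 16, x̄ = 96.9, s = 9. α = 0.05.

t = (96.9 - 100)/(9/√16) = -1.378, df = 15. Critical t = -1.753. Fail to reject H₀.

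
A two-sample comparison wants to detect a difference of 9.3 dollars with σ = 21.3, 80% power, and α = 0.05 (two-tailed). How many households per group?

n per group = 2(z_α/2 + z_β)²σ²/d² = 2×(1.96 + 0.84)²×21.3²/9.3² = 82.3 → n = 83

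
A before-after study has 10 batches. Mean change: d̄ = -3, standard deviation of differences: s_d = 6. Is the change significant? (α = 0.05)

t = d̄/(s_d/√n) = -3/(6/√10) = -1.581. df = 9, critical t = ±2.262. Fail to reject H₀.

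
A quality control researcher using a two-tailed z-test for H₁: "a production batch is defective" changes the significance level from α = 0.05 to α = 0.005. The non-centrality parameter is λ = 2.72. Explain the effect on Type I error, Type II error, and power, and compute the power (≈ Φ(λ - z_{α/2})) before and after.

Decreasing α from 0.05 to 0.005:
• Type I error rate decreases (α is the Type I rate by definition).
• Critical value moves from z_{α/2} = 1.96 to 2.807, so power = Φ(λ - z_{α/2}) goes from Φ(2.72 - 1.96) = 0.776 to Φ(2.72 - 2.807) = 0.465.
• Type II error rate β = 1 - power therefore increases (0.224 → 0.535).
Appropriate when false positives are costly — here, scrapping a good batch — wasted material and cost for no reason.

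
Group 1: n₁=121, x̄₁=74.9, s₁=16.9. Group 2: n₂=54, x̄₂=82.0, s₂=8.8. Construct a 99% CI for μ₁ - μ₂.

Difference = -7.1. SE = √(16.9²/121 + 8.8²/54) = 1.948. CI = (-12.12, -2.08)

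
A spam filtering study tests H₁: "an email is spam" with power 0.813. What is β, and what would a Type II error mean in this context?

β = 1 - power = 1 - 0.813 = 0.187. A Type II error is failing to reject H₀ when H₀ is false (false negative) — here, failing to conclude that an email is spam when in fact it is true. Consequence: a spam email lands in the inbox.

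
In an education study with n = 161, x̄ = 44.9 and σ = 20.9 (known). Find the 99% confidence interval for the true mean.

CI = x̄ ± z*(σ/√n) = 44.9 ± 2.576(20.9/√161) = 44.9 ± 4.24 = (40.66, 49.14)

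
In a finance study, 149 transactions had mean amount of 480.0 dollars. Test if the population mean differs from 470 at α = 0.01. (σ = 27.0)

z = (x̄ - μ₀)/(σ/√n) = (480.0 - 470)/(27.0/√149) = 4.521. Critical value: ±2.576. Since |4.521| > 2.576, Reject H₀.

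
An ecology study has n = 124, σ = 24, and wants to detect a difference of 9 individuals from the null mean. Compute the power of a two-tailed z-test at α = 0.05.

SE = σ/√n = 24/√124 = 2.155. Non-centrality λ = d/SE = 9/2.155 = 4.176. Power ≈ Φ(λ - z_{α/2}) = Φ(4.176 - 1.96) = Φ(2.216) = 0.987.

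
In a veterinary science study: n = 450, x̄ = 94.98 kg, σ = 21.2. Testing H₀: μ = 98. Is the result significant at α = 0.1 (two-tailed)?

z = (94.98 - 98)/(21.2/√450) = -3.022. Since |z| > 1.645, significant at α = 0.1.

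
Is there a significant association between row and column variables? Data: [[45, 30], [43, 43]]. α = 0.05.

χ² = 1.617. df = 1, critical = 3.841. Fail to reject H₀. No evidence of dependence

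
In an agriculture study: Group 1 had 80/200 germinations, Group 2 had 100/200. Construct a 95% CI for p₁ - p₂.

p̂₁ = 0.4, p̂₂ = 0.5. Difference = -0.1. CI = (-0.197, -0.003)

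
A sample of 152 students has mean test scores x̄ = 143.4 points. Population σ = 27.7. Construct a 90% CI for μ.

CI = x̄ ± z*(σ/√n) = 143.4 ± 1.645(27.7/√152) = 143.4 ± 3.7 = (139.7, 147.1)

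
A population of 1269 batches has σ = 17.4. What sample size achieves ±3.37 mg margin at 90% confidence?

Without FPC: n₀ = (1.645×17.4/3.37)² = 72.139. With FPC: n = n₀N/(n₀+N-1) = 68.3 → n = 69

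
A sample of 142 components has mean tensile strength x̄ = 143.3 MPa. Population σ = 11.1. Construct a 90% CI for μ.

CI = x̄ ± z*(σ/√n) = 143.3 ± 1.645(11.1/√142) = 143.3 ± 1.53 = (141.77, 144.83)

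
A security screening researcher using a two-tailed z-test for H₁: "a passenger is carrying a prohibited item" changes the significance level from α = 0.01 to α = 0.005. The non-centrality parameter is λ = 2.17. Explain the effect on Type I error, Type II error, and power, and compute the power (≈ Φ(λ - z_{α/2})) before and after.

Decreasing α from 0.01 to 0.005:
• Type I error rate decreases (α is the Type I rate by definition).
• Critical value moves from z_{α/2} = 2.576 to 2.807, so power = Φ(λ - z_{α/2}) goes from Φ(2.17 - 2.576) = 0.342 to Φ(2.17 - 2.807) = 0.262.
• Type II error rate β = 1 - power therefore increases (0.658 → 0.738).
Appropriate when false positives are costly — here, detaining an innocent passenger — delay and inconvenience.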